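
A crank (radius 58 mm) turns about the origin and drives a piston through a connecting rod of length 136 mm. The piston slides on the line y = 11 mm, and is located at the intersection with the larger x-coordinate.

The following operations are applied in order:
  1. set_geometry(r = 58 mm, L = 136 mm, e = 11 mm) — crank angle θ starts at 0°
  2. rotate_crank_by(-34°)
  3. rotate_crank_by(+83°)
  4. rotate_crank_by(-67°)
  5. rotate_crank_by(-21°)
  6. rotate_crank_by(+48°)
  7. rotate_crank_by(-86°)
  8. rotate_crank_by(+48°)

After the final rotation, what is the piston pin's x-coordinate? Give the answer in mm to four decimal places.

set_geometry: r = 58 mm, L = 136 mm, e = 11 mm; θ ← 0°
rotate_crank_by(-34°): θ ← 0° -34° = -34°
rotate_crank_by(+83°): θ ← -34° +83° = 49°
rotate_crank_by(-67°): θ ← 49° -67° = -18°
rotate_crank_by(-21°): θ ← -18° -21° = -39°
rotate_crank_by(+48°): θ ← -39° +48° = 9°
rotate_crank_by(-86°): θ ← 9° -86° = -77°
rotate_crank_by(+48°): θ ← -77° +48° = -29°
crank pin P = (r cos θ, r sin θ) = (50.727943, -28.118958)
h = r sin θ − e = -28.118958 − 11 = -39.118958
x = r cos θ + √(L² − h²) = 50.727943 + √(18496.0 − 1530.2929) = 50.727943 + 130.252475 = 180.980418

180.9804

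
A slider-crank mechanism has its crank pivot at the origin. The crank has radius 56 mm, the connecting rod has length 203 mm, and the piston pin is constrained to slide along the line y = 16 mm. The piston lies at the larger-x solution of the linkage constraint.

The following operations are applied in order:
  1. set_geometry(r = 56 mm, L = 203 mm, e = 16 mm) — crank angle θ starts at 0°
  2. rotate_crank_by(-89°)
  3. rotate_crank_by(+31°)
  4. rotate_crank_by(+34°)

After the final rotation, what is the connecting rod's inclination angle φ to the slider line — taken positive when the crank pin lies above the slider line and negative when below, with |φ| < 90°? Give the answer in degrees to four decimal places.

set_geometry: r = 56 mm, L = 203 mm, e = 16 mm; θ ← 0°
rotate_crank_by(-89°): θ ← 0° -89° = -89°
rotate_crank_by(+31°): θ ← -89° +31° = -58°
rotate_crank_by(+34°): θ ← -58° +34° = -24°
crank pin P = (r cos θ, r sin θ) = (51.158546, -22.777252)
h = r sin θ − e = -22.777252 − 16 = -38.777252
sin φ = h / L = -38.777252 / 203 = -0.19102095
φ = arcsin(-0.19102095) = -11.012371°

-11.0124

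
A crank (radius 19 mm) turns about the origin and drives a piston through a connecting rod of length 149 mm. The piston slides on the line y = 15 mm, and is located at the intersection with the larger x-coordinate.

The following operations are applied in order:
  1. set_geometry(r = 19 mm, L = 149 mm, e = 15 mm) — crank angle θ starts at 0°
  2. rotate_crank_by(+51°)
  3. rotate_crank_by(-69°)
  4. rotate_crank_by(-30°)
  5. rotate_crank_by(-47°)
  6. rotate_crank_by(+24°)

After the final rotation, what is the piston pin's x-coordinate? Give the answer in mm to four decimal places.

151.4935

set_geometry: r = 19 mm, L = 149 mm, e = 15 mm; θ ← 0°
rotate_crank_by(+51°): θ ← 0° +51° = 51°
rotate_crank_by(-69°): θ ← 51° -69° = -18°
rotate_crank_by(-30°): θ ← -18° -30° = -48°
rotate_crank_by(-47°): θ ← -48° -47° = -95°
rotate_crank_by(+24°): θ ← -95° +24° = -71°
crank pin P = (r cos θ, r sin θ) = (6.185795, -17.964853)
h = r sin θ − e = -17.964853 − 15 = -32.964853
x = r cos θ + √(L² − h²) = 6.185795 + √(22201.0 − 1086.6815) = 6.185795 + 145.307668 = 151.493463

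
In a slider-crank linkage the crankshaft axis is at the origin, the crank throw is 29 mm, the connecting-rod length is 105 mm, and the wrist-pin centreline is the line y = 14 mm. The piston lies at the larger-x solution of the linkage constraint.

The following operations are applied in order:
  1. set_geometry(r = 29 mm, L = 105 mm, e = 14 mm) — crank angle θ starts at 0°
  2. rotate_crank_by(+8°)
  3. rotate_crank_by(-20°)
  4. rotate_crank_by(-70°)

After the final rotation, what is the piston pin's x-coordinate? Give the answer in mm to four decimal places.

set_geometry: r = 29 mm, L = 105 mm, e = 14 mm; θ ← 0°
rotate_crank_by(+8°): θ ← 0° +8° = 8°
rotate_crank_by(-20°): θ ← 8° -20° = -12°
rotate_crank_by(-70°): θ ← -12° -70° = -82°
crank pin P = (r cos θ, r sin θ) = (4.036020, -28.717774)
h = r sin θ − e = -28.717774 − 14 = -42.717774
x = r cos θ + √(L² − h²) = 4.036020 + √(11025.0 − 1824.8082) = 4.036020 + 95.917630 = 99.953650

99.9537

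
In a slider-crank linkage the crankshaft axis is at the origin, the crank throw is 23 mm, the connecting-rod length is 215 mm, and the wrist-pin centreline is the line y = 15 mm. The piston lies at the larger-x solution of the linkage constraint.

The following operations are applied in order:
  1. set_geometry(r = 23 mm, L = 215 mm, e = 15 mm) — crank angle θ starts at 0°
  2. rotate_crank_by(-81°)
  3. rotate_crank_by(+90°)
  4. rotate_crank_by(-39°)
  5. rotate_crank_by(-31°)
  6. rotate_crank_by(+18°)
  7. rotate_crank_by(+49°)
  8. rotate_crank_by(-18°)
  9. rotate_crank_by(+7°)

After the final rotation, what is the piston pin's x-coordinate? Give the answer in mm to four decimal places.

set_geometry: r = 23 mm, L = 215 mm, e = 15 mm; θ ← 0°
rotate_crank_by(-81°): θ ← 0° -81° = -81°
rotate_crank_by(+90°): θ ← -81° +90° = 9°
rotate_crank_by(-39°): θ ← 9° -39° = -30°
rotate_crank_by(-31°): θ ← -30° -31° = -61°
rotate_crank_by(+18°): θ ← -61° +18° = -43°
rotate_crank_by(+49°): θ ← -43° +49° = 6°
rotate_crank_by(-18°): θ ← 6° -18° = -12°
rotate_crank_by(+7°): θ ← -12° +7° = -5°
crank pin P = (r cos θ, r sin θ) = (22.912478, -2.004582)
h = r sin θ − e = -2.004582 − 15 = -17.004582
x = r cos θ + √(L² − h²) = 22.912478 + √(46225.0 − 289.1558) = 22.912478 + 214.326490 = 237.238968

237.2390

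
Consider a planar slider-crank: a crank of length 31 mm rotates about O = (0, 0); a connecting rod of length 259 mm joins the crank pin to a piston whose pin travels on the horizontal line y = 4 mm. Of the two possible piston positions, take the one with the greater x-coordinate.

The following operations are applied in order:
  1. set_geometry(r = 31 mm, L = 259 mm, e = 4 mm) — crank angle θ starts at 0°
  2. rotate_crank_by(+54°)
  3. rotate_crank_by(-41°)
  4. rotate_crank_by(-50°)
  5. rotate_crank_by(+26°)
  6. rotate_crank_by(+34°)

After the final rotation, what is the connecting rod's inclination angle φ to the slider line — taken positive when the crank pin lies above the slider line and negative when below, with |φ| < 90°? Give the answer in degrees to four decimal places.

set_geometry: r = 31 mm, L = 259 mm, e = 4 mm; θ ← 0°
rotate_crank_by(+54°): θ ← 0° +54° = 54°
rotate_crank_by(-41°): θ ← 54° -41° = 13°
rotate_crank_by(-50°): θ ← 13° -50° = -37°
rotate_crank_by(+26°): θ ← -37° +26° = -11°
rotate_crank_by(+34°): θ ← -11° +34° = 23°
crank pin P = (r cos θ, r sin θ) = (28.535650, 12.112665)
h = r sin θ − e = 12.112665 − 4 = 8.112665
sin φ = h / L = 8.112665 / 259 = 0.03132303
φ = arcsin(0.03132303) = 1.794971°

1.7950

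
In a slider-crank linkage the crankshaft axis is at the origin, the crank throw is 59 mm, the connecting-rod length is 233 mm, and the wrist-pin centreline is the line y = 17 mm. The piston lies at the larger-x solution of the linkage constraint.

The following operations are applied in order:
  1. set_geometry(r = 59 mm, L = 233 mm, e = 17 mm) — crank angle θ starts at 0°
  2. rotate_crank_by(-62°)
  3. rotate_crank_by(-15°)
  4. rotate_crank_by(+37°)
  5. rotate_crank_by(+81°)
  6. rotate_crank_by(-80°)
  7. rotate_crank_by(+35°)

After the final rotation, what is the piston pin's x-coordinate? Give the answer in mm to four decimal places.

290.8975

set_geometry: r = 59 mm, L = 233 mm, e = 17 mm; θ ← 0°
rotate_crank_by(-62°): θ ← 0° -62° = -62°
rotate_crank_by(-15°): θ ← -62° -15° = -77°
rotate_crank_by(+37°): θ ← -77° +37° = -40°
rotate_crank_by(+81°): θ ← -40° +81° = 41°
rotate_crank_by(-80°): θ ← 41° -80° = -39°
rotate_crank_by(+35°): θ ← -39° +35° = -4°
crank pin P = (r cos θ, r sin θ) = (58.856279, -4.115632)
h = r sin θ − e = -4.115632 − 17 = -21.115632
x = r cos θ + √(L² − h²) = 58.856279 + √(54289.0 − 445.8699) = 58.856279 + 232.041225 = 290.897504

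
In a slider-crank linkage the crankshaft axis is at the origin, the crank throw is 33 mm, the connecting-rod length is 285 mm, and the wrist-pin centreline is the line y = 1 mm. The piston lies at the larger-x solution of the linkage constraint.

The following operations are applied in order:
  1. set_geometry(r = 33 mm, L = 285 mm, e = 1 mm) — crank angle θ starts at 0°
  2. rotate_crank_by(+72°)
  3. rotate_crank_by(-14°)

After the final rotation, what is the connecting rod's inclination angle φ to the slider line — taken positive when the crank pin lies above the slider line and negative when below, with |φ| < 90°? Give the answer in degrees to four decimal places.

5.4333

set_geometry: r = 33 mm, L = 285 mm, e = 1 mm; θ ← 0°
rotate_crank_by(+72°): θ ← 0° +72° = 72°
rotate_crank_by(-14°): θ ← 72° -14° = 58°
crank pin P = (r cos θ, r sin θ) = (17.487336, 27.985587)
h = r sin θ − e = 27.985587 − 1 = 26.985587
sin φ = h / L = 26.985587 / 285 = 0.09468627
φ = arcsin(0.09468627) = 5.433263°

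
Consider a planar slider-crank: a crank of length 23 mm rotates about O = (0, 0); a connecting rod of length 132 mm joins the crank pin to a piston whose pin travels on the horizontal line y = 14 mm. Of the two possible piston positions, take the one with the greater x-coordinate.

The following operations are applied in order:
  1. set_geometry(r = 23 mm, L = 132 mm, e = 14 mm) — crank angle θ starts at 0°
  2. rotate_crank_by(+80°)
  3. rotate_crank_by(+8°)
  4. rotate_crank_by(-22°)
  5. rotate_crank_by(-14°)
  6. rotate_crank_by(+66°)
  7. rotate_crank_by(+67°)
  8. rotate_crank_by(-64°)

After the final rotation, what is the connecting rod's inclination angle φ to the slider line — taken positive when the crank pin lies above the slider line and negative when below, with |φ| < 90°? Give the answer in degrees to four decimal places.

2.4814

set_geometry: r = 23 mm, L = 132 mm, e = 14 mm; θ ← 0°
rotate_crank_by(+80°): θ ← 0° +80° = 80°
rotate_crank_by(+8°): θ ← 80° +8° = 88°
rotate_crank_by(-22°): θ ← 88° -22° = 66°
rotate_crank_by(-14°): θ ← 66° -14° = 52°
rotate_crank_by(+66°): θ ← 52° +66° = 118°
rotate_crank_by(+67°): θ ← 118° +67° = 185°
rotate_crank_by(-64°): θ ← 185° -64° = 121°
crank pin P = (r cos θ, r sin θ) = (-11.845876, 19.714848)
h = r sin θ − e = 19.714848 − 14 = 5.714848
sin φ = h / L = 5.714848 / 132 = 0.04329430
φ = arcsin(0.04329430) = 2.481356°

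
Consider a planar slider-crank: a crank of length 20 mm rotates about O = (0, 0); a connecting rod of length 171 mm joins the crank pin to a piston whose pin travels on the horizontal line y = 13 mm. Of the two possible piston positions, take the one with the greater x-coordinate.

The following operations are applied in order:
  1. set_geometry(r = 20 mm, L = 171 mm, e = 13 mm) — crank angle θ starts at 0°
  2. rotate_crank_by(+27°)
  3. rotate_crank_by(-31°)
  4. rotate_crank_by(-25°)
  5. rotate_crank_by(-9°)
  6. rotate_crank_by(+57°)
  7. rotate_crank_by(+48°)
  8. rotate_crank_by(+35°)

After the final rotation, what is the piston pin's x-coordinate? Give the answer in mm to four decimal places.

166.7158

set_geometry: r = 20 mm, L = 171 mm, e = 13 mm; θ ← 0°
rotate_crank_by(+27°): θ ← 0° +27° = 27°
rotate_crank_by(-31°): θ ← 27° -31° = -4°
rotate_crank_by(-25°): θ ← -4° -25° = -29°
rotate_crank_by(-9°): θ ← -29° -9° = -38°
rotate_crank_by(+57°): θ ← -38° +57° = 19°
rotate_crank_by(+48°): θ ← 19° +48° = 67°
rotate_crank_by(+35°): θ ← 67° +35° = 102°
crank pin P = (r cos θ, r sin θ) = (-4.158234, 19.562952)
h = r sin θ − e = 19.562952 − 13 = 6.562952
x = r cos θ + √(L² − h²) = -4.158234 + √(29241.0 − 43.0723) = -4.158234 + 170.874011 = 166.715777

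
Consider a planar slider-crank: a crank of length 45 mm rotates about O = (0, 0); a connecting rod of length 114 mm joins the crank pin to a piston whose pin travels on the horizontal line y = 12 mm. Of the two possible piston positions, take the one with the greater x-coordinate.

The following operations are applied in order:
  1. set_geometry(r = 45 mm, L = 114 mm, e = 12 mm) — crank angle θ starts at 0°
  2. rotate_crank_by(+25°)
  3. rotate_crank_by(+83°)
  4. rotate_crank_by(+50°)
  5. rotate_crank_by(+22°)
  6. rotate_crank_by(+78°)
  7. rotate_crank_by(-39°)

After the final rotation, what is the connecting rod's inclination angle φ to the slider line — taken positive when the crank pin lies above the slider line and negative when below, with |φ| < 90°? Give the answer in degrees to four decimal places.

-20.7125

set_geometry: r = 45 mm, L = 114 mm, e = 12 mm; θ ← 0°
rotate_crank_by(+25°): θ ← 0° +25° = 25°
rotate_crank_by(+83°): θ ← 25° +83° = 108°
rotate_crank_by(+50°): θ ← 108° +50° = 158°
rotate_crank_by(+22°): θ ← 158° +22° = 180°
rotate_crank_by(+78°): θ ← 180° +78° = 258°
rotate_crank_by(-39°): θ ← 258° -39° = 219°
crank pin P = (r cos θ, r sin θ) = (-34.971568, -28.319418)
h = r sin θ − e = -28.319418 − 12 = -40.319418
sin φ = h / L = -40.319418 / 114 = -0.35367910
φ = arcsin(-0.35367910) = -20.712511°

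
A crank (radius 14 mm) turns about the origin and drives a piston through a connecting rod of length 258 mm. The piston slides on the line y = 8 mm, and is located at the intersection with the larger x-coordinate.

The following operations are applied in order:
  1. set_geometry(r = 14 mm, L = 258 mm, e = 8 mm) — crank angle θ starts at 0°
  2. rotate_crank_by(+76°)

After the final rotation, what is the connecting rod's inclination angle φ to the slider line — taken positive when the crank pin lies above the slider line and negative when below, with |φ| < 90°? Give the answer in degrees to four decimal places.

set_geometry: r = 14 mm, L = 258 mm, e = 8 mm; θ ← 0°
rotate_crank_by(+76°): θ ← 0° +76° = 76°
crank pin P = (r cos θ, r sin θ) = (3.386907, 13.584140)
h = r sin θ − e = 13.584140 − 8 = 5.584140
sin φ = h / L = 5.584140 / 258 = 0.02164395
φ = arcsin(0.02164395) = 1.240204°

1.2402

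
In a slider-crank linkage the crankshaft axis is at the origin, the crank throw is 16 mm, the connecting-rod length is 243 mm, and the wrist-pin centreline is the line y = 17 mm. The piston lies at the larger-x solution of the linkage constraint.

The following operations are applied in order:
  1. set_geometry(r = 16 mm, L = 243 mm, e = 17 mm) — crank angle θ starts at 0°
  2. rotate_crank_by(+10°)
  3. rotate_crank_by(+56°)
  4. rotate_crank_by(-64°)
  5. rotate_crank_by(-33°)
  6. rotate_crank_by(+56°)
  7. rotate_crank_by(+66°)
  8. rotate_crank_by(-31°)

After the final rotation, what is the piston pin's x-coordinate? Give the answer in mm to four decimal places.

250.9797

set_geometry: r = 16 mm, L = 243 mm, e = 17 mm; θ ← 0°
rotate_crank_by(+10°): θ ← 0° +10° = 10°
rotate_crank_by(+56°): θ ← 10° +56° = 66°
rotate_crank_by(-64°): θ ← 66° -64° = 2°
rotate_crank_by(-33°): θ ← 2° -33° = -31°
rotate_crank_by(+56°): θ ← -31° +56° = 25°
rotate_crank_by(+66°): θ ← 25° +66° = 91°
rotate_crank_by(-31°): θ ← 91° -31° = 60°
crank pin P = (r cos θ, r sin θ) = (8.000000, 13.856406)
h = r sin θ − e = 13.856406 − 17 = -3.143594
x = r cos θ + √(L² − h²) = 8.000000 + √(59049.0 − 9.8822) = 8.000000 + 242.979665 = 250.979665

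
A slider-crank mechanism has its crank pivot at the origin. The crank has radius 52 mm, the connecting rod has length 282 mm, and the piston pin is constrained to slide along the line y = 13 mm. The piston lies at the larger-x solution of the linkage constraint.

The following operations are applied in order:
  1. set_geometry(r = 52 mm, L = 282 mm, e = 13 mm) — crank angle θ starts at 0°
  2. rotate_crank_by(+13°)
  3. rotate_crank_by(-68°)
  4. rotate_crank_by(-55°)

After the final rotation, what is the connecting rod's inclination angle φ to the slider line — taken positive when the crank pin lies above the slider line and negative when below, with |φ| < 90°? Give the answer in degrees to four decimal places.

set_geometry: r = 52 mm, L = 282 mm, e = 13 mm; θ ← 0°
rotate_crank_by(+13°): θ ← 0° +13° = 13°
rotate_crank_by(-68°): θ ← 13° -68° = -55°
rotate_crank_by(-55°): θ ← -55° -55° = -110°
crank pin P = (r cos θ, r sin θ) = (-17.785047, -48.864016)
h = r sin θ − e = -48.864016 − 13 = -61.864016
sin φ = h / L = -61.864016 / 282 = -0.21937594
φ = arcsin(-0.21937594) = -12.672382°

-12.6724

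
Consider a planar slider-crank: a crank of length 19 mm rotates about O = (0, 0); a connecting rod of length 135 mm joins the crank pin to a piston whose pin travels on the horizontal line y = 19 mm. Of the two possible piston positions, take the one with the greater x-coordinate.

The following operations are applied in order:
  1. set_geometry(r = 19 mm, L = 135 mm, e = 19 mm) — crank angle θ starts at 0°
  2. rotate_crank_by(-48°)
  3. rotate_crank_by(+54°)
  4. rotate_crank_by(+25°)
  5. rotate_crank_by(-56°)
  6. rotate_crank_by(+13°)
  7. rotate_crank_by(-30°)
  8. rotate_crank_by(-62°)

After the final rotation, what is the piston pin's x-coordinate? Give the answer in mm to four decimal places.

set_geometry: r = 19 mm, L = 135 mm, e = 19 mm; θ ← 0°
rotate_crank_by(-48°): θ ← 0° -48° = -48°
rotate_crank_by(+54°): θ ← -48° +54° = 6°
rotate_crank_by(+25°): θ ← 6° +25° = 31°
rotate_crank_by(-56°): θ ← 31° -56° = -25°
rotate_crank_by(+13°): θ ← -25° +13° = -12°
rotate_crank_by(-30°): θ ← -12° -30° = -42°
rotate_crank_by(-62°): θ ← -42° -62° = -104°
crank pin P = (r cos θ, r sin θ) = (-4.596516, -18.435619)
h = r sin θ − e = -18.435619 − 19 = -37.435619
x = r cos θ + √(L² − h²) = -4.596516 + √(18225.0 − 1401.4256) = -4.596516 + 129.705722 = 125.109206

125.1092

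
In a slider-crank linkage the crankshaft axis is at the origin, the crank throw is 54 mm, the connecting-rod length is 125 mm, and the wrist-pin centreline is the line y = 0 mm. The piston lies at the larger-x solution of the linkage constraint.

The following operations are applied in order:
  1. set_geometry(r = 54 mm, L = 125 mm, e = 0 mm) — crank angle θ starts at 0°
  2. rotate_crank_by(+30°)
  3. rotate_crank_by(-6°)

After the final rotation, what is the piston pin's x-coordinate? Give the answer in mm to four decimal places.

set_geometry: r = 54 mm, L = 125 mm, e = 0 mm; θ ← 0°
rotate_crank_by(+30°): θ ← 0° +30° = 30°
rotate_crank_by(-6°): θ ← 30° -6° = 24°
crank pin P = (r cos θ, r sin θ) = (49.331455, 21.963779)
h = r sin θ − e = 21.963779 − 0 = 21.963779
x = r cos θ + √(L² − h²) = 49.331455 + √(15625.0 − 482.4076) = 49.331455 + 123.055241 = 172.386696

172.3867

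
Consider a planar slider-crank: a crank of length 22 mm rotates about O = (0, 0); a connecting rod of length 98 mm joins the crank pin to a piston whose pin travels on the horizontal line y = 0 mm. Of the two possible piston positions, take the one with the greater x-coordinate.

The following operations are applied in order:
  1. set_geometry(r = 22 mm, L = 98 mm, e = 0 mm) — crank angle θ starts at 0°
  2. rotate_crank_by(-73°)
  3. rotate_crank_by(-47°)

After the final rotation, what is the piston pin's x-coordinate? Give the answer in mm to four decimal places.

set_geometry: r = 22 mm, L = 98 mm, e = 0 mm; θ ← 0°
rotate_crank_by(-73°): θ ← 0° -73° = -73°
rotate_crank_by(-47°): θ ← -73° -47° = -120°
crank pin P = (r cos θ, r sin θ) = (-11.000000, -19.052559)
h = r sin θ − e = -19.052559 − 0 = -19.052559
x = r cos θ + √(L² − h²) = -11.000000 + √(9604.0 − 363.0000) = -11.000000 + 96.130120 = 85.130120

85.1301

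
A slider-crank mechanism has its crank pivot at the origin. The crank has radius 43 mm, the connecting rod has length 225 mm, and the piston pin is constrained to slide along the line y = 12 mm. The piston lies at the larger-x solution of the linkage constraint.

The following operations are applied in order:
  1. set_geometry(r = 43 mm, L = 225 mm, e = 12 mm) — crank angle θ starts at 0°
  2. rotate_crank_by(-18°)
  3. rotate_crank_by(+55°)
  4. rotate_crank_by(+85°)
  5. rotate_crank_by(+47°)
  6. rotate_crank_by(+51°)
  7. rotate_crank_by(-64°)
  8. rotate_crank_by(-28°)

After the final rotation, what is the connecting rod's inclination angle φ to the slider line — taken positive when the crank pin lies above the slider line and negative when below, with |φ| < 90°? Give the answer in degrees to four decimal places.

5.5817

set_geometry: r = 43 mm, L = 225 mm, e = 12 mm; θ ← 0°
rotate_crank_by(-18°): θ ← 0° -18° = -18°
rotate_crank_by(+55°): θ ← -18° +55° = 37°
rotate_crank_by(+85°): θ ← 37° +85° = 122°
rotate_crank_by(+47°): θ ← 122° +47° = 169°
rotate_crank_by(+51°): θ ← 169° +51° = 220°
rotate_crank_by(-64°): θ ← 220° -64° = 156°
rotate_crank_by(-28°): θ ← 156° -28° = 128°
crank pin P = (r cos θ, r sin θ) = (-26.473443, 33.884462)
h = r sin θ − e = 33.884462 − 12 = 21.884462
sin φ = h / L = 21.884462 / 225 = 0.09726428
φ = arcsin(0.09726428) = 5.581657°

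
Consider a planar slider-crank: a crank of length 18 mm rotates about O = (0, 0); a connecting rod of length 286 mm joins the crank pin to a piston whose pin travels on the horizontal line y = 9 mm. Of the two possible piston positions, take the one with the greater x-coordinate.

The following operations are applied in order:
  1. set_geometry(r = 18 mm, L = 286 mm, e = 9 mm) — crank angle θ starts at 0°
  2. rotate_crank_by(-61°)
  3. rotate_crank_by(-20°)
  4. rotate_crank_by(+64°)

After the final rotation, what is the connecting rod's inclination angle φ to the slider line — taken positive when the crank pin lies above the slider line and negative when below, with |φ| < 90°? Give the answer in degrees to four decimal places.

set_geometry: r = 18 mm, L = 286 mm, e = 9 mm; θ ← 0°
rotate_crank_by(-61°): θ ← 0° -61° = -61°
rotate_crank_by(-20°): θ ← -61° -20° = -81°
rotate_crank_by(+64°): θ ← -81° +64° = -17°
crank pin P = (r cos θ, r sin θ) = (17.213486, -5.262691)
h = r sin θ − e = -5.262691 − 9 = -14.262691
sin φ = h / L = -14.262691 / 286 = -0.04986955
φ = arcsin(-0.04986955) = -2.858500°

-2.8585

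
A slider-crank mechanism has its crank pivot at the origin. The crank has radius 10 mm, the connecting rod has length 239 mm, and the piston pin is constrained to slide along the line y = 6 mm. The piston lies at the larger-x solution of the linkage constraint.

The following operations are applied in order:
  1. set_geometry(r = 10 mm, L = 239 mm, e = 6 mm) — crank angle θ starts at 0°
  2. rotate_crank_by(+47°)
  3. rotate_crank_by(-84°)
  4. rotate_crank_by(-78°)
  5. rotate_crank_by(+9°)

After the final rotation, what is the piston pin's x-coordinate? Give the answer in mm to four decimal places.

235.7331

set_geometry: r = 10 mm, L = 239 mm, e = 6 mm; θ ← 0°
rotate_crank_by(+47°): θ ← 0° +47° = 47°
rotate_crank_by(-84°): θ ← 47° -84° = -37°
rotate_crank_by(-78°): θ ← -37° -78° = -115°
rotate_crank_by(+9°): θ ← -115° +9° = -106°
crank pin P = (r cos θ, r sin θ) = (-2.756374, -9.612617)
h = r sin θ − e = -9.612617 − 6 = -15.612617
x = r cos θ + √(L² − h²) = -2.756374 + √(57121.0 − 243.7538) = -2.756374 + 238.489510 = 235.733136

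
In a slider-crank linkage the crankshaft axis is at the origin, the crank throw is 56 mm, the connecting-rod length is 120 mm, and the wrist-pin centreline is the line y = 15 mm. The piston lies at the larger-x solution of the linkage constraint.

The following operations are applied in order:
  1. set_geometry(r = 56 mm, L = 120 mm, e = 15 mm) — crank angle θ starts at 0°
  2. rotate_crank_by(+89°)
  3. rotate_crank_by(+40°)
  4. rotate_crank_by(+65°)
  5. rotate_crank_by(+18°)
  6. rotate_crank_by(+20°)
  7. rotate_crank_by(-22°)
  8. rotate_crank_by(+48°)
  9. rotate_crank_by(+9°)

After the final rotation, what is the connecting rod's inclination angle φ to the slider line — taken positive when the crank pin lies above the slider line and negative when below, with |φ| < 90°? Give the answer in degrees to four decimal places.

set_geometry: r = 56 mm, L = 120 mm, e = 15 mm; θ ← 0°
rotate_crank_by(+89°): θ ← 0° +89° = 89°
rotate_crank_by(+40°): θ ← 89° +40° = 129°
rotate_crank_by(+65°): θ ← 129° +65° = 194°
rotate_crank_by(+18°): θ ← 194° +18° = 212°
rotate_crank_by(+20°): θ ← 212° +20° = 232°
rotate_crank_by(-22°): θ ← 232° -22° = 210°
rotate_crank_by(+48°): θ ← 210° +48° = 258°
rotate_crank_by(+9°): θ ← 258° +9° = 267°
crank pin P = (r cos θ, r sin θ) = (-2.930814, -55.923254)
h = r sin θ − e = -55.923254 − 15 = -70.923254
sin φ = h / L = -70.923254 / 120 = -0.59102712
φ = arcsin(-0.59102712) = -36.229929°

-36.2299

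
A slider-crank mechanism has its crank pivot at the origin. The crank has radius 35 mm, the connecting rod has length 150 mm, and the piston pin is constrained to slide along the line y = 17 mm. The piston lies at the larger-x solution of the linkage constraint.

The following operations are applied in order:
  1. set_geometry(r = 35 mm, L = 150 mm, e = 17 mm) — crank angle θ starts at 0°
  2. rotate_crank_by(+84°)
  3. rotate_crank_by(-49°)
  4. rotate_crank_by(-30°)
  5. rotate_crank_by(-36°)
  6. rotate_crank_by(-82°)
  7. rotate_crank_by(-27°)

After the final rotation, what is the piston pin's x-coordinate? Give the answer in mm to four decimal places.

set_geometry: r = 35 mm, L = 150 mm, e = 17 mm; θ ← 0°
rotate_crank_by(+84°): θ ← 0° +84° = 84°
rotate_crank_by(-49°): θ ← 84° -49° = 35°
rotate_crank_by(-30°): θ ← 35° -30° = 5°
rotate_crank_by(-36°): θ ← 5° -36° = -31°
rotate_crank_by(-82°): θ ← -31° -82° = -113°
rotate_crank_by(-27°): θ ← -113° -27° = -140°
crank pin P = (r cos θ, r sin θ) = (-26.811556, -22.497566)
h = r sin θ − e = -22.497566 − 17 = -39.497566
x = r cos θ + √(L² − h²) = -26.811556 + √(22500.0 − 1560.0577) = -26.811556 + 144.706400 = 117.894845

117.8948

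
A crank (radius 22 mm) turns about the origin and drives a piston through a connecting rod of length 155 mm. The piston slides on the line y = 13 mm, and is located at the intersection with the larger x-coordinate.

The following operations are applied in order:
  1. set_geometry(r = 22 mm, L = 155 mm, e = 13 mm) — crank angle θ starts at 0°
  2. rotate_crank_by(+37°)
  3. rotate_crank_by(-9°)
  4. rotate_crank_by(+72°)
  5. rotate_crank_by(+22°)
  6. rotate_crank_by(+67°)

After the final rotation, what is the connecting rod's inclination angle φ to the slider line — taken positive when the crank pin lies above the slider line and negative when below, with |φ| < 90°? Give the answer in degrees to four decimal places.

-6.0891

set_geometry: r = 22 mm, L = 155 mm, e = 13 mm; θ ← 0°
rotate_crank_by(+37°): θ ← 0° +37° = 37°
rotate_crank_by(-9°): θ ← 37° -9° = 28°
rotate_crank_by(+72°): θ ← 28° +72° = 100°
rotate_crank_by(+22°): θ ← 100° +22° = 122°
rotate_crank_by(+67°): θ ← 122° +67° = 189°
crank pin P = (r cos θ, r sin θ) = (-21.729143, -3.441558)
h = r sin θ − e = -3.441558 − 13 = -16.441558
sin φ = h / L = -16.441558 / 155 = -0.10607457
φ = arcsin(-0.10607457) = -6.089081°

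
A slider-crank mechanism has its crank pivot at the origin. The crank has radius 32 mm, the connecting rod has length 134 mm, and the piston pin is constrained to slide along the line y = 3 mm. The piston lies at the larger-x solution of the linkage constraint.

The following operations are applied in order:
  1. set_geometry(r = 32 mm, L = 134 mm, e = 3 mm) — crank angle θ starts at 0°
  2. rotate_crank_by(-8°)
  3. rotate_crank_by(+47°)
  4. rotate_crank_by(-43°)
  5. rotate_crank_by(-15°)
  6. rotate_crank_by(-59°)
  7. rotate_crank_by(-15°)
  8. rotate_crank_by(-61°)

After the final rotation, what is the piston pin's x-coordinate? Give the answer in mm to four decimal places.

set_geometry: r = 32 mm, L = 134 mm, e = 3 mm; θ ← 0°
rotate_crank_by(-8°): θ ← 0° -8° = -8°
rotate_crank_by(+47°): θ ← -8° +47° = 39°
rotate_crank_by(-43°): θ ← 39° -43° = -4°
rotate_crank_by(-15°): θ ← -4° -15° = -19°
rotate_crank_by(-59°): θ ← -19° -59° = -78°
rotate_crank_by(-15°): θ ← -78° -15° = -93°
rotate_crank_by(-61°): θ ← -93° -61° = -154°
crank pin P = (r cos θ, r sin θ) = (-28.761409, -14.027877)
h = r sin θ − e = -14.027877 − 3 = -17.027877
x = r cos θ + √(L² − h²) = -28.761409 + √(17956.0 − 289.9486) = -28.761409 + 132.913699 = 104.152290

104.1523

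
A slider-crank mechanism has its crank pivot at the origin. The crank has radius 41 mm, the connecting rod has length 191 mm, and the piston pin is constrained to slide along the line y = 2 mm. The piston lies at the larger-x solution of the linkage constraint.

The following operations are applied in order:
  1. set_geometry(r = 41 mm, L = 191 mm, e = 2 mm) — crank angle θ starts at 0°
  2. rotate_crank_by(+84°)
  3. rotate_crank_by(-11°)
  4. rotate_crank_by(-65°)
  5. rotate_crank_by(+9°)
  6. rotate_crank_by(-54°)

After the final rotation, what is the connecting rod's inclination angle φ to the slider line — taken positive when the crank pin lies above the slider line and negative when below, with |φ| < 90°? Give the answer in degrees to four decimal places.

-8.0280

set_geometry: r = 41 mm, L = 191 mm, e = 2 mm; θ ← 0°
rotate_crank_by(+84°): θ ← 0° +84° = 84°
rotate_crank_by(-11°): θ ← 84° -11° = 73°
rotate_crank_by(-65°): θ ← 73° -65° = 8°
rotate_crank_by(+9°): θ ← 8° +9° = 17°
rotate_crank_by(-54°): θ ← 17° -54° = -37°
crank pin P = (r cos θ, r sin θ) = (32.744056, -24.674416)
h = r sin θ − e = -24.674416 − 2 = -26.674416
sin φ = h / L = -26.674416 / 191 = -0.13965663
φ = arcsin(-0.13965663) = -8.027977°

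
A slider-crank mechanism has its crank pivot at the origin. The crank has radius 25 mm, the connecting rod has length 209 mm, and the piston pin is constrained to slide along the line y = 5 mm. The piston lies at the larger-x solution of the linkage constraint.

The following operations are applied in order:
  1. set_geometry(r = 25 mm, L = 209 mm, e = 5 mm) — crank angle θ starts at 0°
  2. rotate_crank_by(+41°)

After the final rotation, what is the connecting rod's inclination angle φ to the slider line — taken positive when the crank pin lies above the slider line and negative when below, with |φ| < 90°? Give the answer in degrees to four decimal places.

3.1272

set_geometry: r = 25 mm, L = 209 mm, e = 5 mm; θ ← 0°
rotate_crank_by(+41°): θ ← 0° +41° = 41°
crank pin P = (r cos θ, r sin θ) = (18.867740, 16.401476)
h = r sin θ − e = 16.401476 − 5 = 11.401476
sin φ = h / L = 11.401476 / 209 = 0.05455252
φ = arcsin(0.05455252) = 3.127181°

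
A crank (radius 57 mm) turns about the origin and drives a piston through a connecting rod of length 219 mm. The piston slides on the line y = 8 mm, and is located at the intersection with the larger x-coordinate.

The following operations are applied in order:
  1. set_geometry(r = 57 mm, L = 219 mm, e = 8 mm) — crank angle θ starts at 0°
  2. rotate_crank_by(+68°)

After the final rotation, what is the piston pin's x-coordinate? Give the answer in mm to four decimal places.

set_geometry: r = 57 mm, L = 219 mm, e = 8 mm; θ ← 0°
rotate_crank_by(+68°): θ ← 0° +68° = 68°
crank pin P = (r cos θ, r sin θ) = (21.352576, 52.849480)
h = r sin θ − e = 52.849480 − 8 = 44.849480
x = r cos θ + √(L² − h²) = 21.352576 + √(47961.0 − 2011.4758) = 21.352576 + 214.358401 = 235.710977

235.7110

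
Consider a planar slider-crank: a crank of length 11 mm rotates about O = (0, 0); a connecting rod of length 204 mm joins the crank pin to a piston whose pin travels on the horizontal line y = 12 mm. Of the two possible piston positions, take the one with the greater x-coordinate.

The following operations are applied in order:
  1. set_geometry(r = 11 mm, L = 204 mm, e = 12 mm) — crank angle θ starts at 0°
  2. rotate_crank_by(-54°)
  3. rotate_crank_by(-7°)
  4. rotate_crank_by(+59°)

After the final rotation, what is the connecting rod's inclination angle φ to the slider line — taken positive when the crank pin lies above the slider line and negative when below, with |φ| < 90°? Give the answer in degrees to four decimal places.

set_geometry: r = 11 mm, L = 204 mm, e = 12 mm; θ ← 0°
rotate_crank_by(-54°): θ ← 0° -54° = -54°
rotate_crank_by(-7°): θ ← -54° -7° = -61°
rotate_crank_by(+59°): θ ← -61° +59° = -2°
crank pin P = (r cos θ, r sin θ) = (10.993299, -0.383894)
h = r sin θ − e = -0.383894 − 12 = -12.383894
sin φ = h / L = -12.383894 / 204 = -0.06070537
φ = arcsin(-0.06070537) = -3.480301°

-3.4803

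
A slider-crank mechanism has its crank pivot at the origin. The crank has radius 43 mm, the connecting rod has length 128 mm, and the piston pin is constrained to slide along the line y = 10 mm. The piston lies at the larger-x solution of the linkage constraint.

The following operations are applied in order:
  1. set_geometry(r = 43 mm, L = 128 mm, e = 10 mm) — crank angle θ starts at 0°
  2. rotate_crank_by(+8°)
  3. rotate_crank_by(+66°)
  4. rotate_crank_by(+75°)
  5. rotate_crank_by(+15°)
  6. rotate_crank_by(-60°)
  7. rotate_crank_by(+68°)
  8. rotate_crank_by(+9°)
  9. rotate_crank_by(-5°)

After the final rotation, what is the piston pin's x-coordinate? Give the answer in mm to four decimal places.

set_geometry: r = 43 mm, L = 128 mm, e = 10 mm; θ ← 0°
rotate_crank_by(+8°): θ ← 0° +8° = 8°
rotate_crank_by(+66°): θ ← 8° +66° = 74°
rotate_crank_by(+75°): θ ← 74° +75° = 149°
rotate_crank_by(+15°): θ ← 149° +15° = 164°
rotate_crank_by(-60°): θ ← 164° -60° = 104°
rotate_crank_by(+68°): θ ← 104° +68° = 172°
rotate_crank_by(+9°): θ ← 172° +9° = 181°
rotate_crank_by(-5°): θ ← 181° -5° = 176°
crank pin P = (r cos θ, r sin θ) = (-42.895254, 2.999528)
h = r sin θ − e = 2.999528 − 10 = -7.000472
x = r cos θ + √(L² − h²) = -42.895254 + √(16384.0 − 49.0066) = -42.895254 + 127.808425 = 84.913170

84.9132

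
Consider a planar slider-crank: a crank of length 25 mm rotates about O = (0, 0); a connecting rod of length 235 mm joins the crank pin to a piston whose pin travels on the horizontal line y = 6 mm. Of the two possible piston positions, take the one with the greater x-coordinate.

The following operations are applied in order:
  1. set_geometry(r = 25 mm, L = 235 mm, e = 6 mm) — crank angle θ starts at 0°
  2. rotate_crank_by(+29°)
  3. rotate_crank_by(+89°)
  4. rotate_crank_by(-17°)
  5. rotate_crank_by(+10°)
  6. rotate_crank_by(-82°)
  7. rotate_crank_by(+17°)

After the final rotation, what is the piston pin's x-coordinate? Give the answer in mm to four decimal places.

252.0607

set_geometry: r = 25 mm, L = 235 mm, e = 6 mm; θ ← 0°
rotate_crank_by(+29°): θ ← 0° +29° = 29°
rotate_crank_by(+89°): θ ← 29° +89° = 118°
rotate_crank_by(-17°): θ ← 118° -17° = 101°
rotate_crank_by(+10°): θ ← 101° +10° = 111°
rotate_crank_by(-82°): θ ← 111° -82° = 29°
rotate_crank_by(+17°): θ ← 29° +17° = 46°
crank pin P = (r cos θ, r sin θ) = (17.366459, 17.983495)
h = r sin θ − e = 17.983495 − 6 = 11.983495
x = r cos θ + √(L² − h²) = 17.366459 + √(55225.0 − 143.6042) = 17.366459 + 234.694260 = 252.060720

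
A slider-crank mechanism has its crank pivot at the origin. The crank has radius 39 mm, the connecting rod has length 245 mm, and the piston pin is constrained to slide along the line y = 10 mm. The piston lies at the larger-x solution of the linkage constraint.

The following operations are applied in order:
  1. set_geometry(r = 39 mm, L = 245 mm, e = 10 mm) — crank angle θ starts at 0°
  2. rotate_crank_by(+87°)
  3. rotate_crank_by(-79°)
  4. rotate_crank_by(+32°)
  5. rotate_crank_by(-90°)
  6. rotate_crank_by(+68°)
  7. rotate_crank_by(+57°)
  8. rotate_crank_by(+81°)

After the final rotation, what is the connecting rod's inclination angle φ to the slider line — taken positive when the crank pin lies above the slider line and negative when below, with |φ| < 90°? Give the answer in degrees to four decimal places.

set_geometry: r = 39 mm, L = 245 mm, e = 10 mm; θ ← 0°
rotate_crank_by(+87°): θ ← 0° +87° = 87°
rotate_crank_by(-79°): θ ← 87° -79° = 8°
rotate_crank_by(+32°): θ ← 8° +32° = 40°
rotate_crank_by(-90°): θ ← 40° -90° = -50°
rotate_crank_by(+68°): θ ← -50° +68° = 18°
rotate_crank_by(+57°): θ ← 18° +57° = 75°
rotate_crank_by(+81°): θ ← 75° +81° = 156°
crank pin P = (r cos θ, r sin θ) = (-35.628273, 15.862729)
h = r sin θ − e = 15.862729 − 10 = 5.862729
sin φ = h / L = 5.862729 / 245 = 0.02392951
φ = arcsin(0.02392951) = 1.371191°

1.3712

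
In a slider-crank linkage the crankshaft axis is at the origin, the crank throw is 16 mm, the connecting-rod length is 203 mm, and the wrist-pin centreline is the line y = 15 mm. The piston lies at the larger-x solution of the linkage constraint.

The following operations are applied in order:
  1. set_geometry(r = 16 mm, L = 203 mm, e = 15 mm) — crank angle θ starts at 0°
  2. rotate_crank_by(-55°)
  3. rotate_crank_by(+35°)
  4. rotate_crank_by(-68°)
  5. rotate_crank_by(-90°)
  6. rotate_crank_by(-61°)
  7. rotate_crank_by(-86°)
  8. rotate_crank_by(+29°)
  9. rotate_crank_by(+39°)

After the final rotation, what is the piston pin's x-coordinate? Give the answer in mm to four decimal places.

set_geometry: r = 16 mm, L = 203 mm, e = 15 mm; θ ← 0°
rotate_crank_by(-55°): θ ← 0° -55° = -55°
rotate_crank_by(+35°): θ ← -55° +35° = -20°
rotate_crank_by(-68°): θ ← -20° -68° = -88°
rotate_crank_by(-90°): θ ← -88° -90° = -178°
rotate_crank_by(-61°): θ ← -178° -61° = -239°
rotate_crank_by(-86°): θ ← -239° -86° = -325°
rotate_crank_by(+29°): θ ← -325° +29° = -296°
rotate_crank_by(+39°): θ ← -296° +39° = -257°
crank pin P = (r cos θ, r sin θ) = (-3.599217, 15.589921)
h = r sin θ − e = 15.589921 − 15 = 0.589921
x = r cos θ + √(L² − h²) = -3.599217 + √(41209.0 − 0.3480) = -3.599217 + 202.999143 = 199.399926

199.3999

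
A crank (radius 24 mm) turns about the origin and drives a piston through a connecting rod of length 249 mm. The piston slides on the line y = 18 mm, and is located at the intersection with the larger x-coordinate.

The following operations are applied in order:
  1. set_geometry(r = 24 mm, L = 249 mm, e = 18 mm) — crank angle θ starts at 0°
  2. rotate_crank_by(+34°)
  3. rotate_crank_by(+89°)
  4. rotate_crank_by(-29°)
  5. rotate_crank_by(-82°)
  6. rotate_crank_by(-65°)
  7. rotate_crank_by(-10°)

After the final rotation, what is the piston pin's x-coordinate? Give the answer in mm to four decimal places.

set_geometry: r = 24 mm, L = 249 mm, e = 18 mm; θ ← 0°
rotate_crank_by(+34°): θ ← 0° +34° = 34°
rotate_crank_by(+89°): θ ← 34° +89° = 123°
rotate_crank_by(-29°): θ ← 123° -29° = 94°
rotate_crank_by(-82°): θ ← 94° -82° = 12°
rotate_crank_by(-65°): θ ← 12° -65° = -53°
rotate_crank_by(-10°): θ ← -53° -10° = -63°
crank pin P = (r cos θ, r sin θ) = (10.895772, -21.384157)
h = r sin θ − e = -21.384157 − 18 = -39.384157
x = r cos θ + √(L² − h²) = 10.895772 + √(62001.0 − 1551.1118) = 10.895772 + 245.865590 = 256.761362

256.7614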